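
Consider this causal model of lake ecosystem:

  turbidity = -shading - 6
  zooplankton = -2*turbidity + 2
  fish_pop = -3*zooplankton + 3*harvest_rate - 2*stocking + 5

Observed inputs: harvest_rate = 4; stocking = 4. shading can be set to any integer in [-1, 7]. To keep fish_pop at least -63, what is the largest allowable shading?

shading = 5

Substituting into the zooplankton equation gives zooplankton = 2*shading + 14.
Substituting into the fish_pop equation gives fish_pop = -6*shading - 33.
Require -6*shading - 33 ≥ -63, so shading ≤ 5.
The largest integer in [-1, 7] satisfying this is 5.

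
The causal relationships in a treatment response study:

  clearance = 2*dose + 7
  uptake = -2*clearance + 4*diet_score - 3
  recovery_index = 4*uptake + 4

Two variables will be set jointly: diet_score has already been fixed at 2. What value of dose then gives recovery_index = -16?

dose = -1

With diet_score held at 2:
Substituting into the uptake equation gives uptake = -4*dose - 9.
This gives recovery_index = -16*dose - 32.
Solve -16*dose - 32 = -16: dose = (-16 + 32) / -16 = -1.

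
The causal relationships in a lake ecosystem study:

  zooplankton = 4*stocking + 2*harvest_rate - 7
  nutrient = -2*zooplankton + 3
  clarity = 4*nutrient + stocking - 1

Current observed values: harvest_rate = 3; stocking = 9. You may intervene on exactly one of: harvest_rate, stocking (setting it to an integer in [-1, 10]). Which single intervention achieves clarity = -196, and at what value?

set harvest_rate = -1

Intervening on harvest_rate: with other inputs at their observed values, clarity = -16*harvest_rate - 212. Solving for -196 gives harvest_rate = -1, within [-1, 10].
Intervening on stocking: clarity = -31*stocking + 19. Reaching -196 requires stocking = 215/31, not an integer.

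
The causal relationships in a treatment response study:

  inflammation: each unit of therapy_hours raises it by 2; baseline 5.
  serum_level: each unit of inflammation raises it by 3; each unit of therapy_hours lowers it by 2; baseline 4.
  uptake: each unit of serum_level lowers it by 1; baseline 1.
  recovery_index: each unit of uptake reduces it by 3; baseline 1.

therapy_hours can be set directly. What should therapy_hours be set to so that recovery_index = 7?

Substituting into the serum_level equation gives serum_level = 4*therapy_hours + 19.
uptake becomes -4*therapy_hours - 18.
Substituting into the recovery_index equation gives recovery_index = 12*therapy_hours + 55.
Solve 12*therapy_hours + 55 = 7: therapy_hours = (7 - 55) / 12 = -4.

therapy_hours = -4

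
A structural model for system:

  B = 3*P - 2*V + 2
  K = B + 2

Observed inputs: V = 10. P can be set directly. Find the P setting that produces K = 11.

Substituting into the B equation gives B = 3*P - 18.
Substituting into the K equation gives K = 3*P - 16.
Solve 3*P - 16 = 11: P = (11 + 16) / 3 = 9.

P = 9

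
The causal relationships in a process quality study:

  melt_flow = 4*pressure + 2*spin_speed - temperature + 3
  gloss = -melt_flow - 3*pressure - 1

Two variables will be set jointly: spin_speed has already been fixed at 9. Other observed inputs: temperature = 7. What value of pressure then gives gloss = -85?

pressure = 10

With spin_speed held at 9:
Substituting into the melt_flow equation gives melt_flow = 4*pressure + 14.
Substituting into the gloss equation gives gloss = -7*pressure - 15.
Solve -7*pressure - 15 = -85: pressure = (-85 + 15) / -7 = 10.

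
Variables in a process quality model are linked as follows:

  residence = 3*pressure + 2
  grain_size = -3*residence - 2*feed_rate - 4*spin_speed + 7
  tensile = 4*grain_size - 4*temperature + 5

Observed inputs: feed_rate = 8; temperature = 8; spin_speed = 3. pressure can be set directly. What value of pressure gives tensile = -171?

pressure = 1

Substituting into the grain_size equation gives grain_size = -9*pressure - 27.
Substituting into the tensile equation gives tensile = -36*pressure - 135.
Solve -36*pressure - 135 = -171: pressure = (-171 + 135) / -36 = 1.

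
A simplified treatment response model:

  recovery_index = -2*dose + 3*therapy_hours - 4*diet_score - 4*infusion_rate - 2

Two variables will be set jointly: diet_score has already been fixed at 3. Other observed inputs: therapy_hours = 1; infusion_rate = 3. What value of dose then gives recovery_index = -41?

With diet_score held at 3:
Substituting into the recovery_index equation gives recovery_index = -2*dose - 23.
Solve -2*dose - 23 = -41: dose = (-41 + 23) / -2 = 9.

dose = 9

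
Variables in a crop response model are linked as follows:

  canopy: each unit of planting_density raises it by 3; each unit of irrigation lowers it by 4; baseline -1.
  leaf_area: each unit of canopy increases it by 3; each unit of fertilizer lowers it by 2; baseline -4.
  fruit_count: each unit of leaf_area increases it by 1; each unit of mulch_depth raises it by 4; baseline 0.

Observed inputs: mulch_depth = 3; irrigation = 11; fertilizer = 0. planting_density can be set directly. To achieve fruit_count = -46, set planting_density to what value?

planting_density = 9

Substituting into the canopy equation gives canopy = 3*planting_density - 45.
So leaf_area = 9*planting_density - 139.
So fruit_count = 9*planting_density - 127.
Solve 9*planting_density - 127 = -46: planting_density = (-46 + 127) / 9 = 9.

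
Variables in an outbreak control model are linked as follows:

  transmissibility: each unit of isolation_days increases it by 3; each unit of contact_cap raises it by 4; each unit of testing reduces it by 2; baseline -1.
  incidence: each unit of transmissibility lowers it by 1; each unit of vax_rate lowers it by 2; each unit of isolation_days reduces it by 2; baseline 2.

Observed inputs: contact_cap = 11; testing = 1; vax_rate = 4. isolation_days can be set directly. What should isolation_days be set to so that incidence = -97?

Substituting into the transmissibility equation gives transmissibility = 3*isolation_days + 41.
Substituting into the incidence equation gives incidence = -5*isolation_days - 47.
Solve -5*isolation_days - 47 = -97: isolation_days = (-97 + 47) / -5 = 10.

isolation_days = 10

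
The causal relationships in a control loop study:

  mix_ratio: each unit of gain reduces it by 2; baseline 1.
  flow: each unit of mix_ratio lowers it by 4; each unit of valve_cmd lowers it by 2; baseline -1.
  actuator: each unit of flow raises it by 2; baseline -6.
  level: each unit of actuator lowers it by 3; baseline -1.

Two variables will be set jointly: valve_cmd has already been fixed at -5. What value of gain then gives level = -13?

gain = 0

With valve_cmd held at -5:
Substituting into the flow equation gives flow = 8*gain + 5.
actuator becomes 16*gain + 4.
This gives level = -48*gain - 13.
Solve -48*gain - 13 = -13: gain = (-13 + 13) / -48 = 0.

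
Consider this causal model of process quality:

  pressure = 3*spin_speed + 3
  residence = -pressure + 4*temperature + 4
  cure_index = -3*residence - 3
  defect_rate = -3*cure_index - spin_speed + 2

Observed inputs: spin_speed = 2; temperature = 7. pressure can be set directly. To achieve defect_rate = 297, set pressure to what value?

Intervening on pressure fixes its value directly, overriding its dependence on spin_speed.
Substituting into the residence equation gives residence = -pressure + 32.
Substituting into the cure_index equation gives cure_index = 3*pressure - 99.
So defect_rate = -9*pressure + 297.
Solve -9*pressure + 297 = 297: pressure = (297 - 297) / -9 = 0.

pressure = 0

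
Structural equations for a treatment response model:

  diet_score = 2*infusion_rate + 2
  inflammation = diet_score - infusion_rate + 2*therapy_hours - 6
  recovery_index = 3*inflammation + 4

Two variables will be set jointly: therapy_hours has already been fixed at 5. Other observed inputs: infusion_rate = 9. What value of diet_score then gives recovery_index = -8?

With therapy_hours held at 5:
Intervening on diet_score fixes its value directly, overriding its dependence on infusion_rate.
Substituting into the inflammation equation gives inflammation = diet_score - 5.
So recovery_index = 3*diet_score - 11.
Solve 3*diet_score - 11 = -8: diet_score = (-8 + 11) / 3 = 1.

diet_score = 1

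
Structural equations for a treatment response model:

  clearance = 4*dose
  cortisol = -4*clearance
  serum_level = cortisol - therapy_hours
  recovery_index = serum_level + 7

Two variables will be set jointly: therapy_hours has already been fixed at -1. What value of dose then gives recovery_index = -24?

With therapy_hours held at -1:
Substituting into the cortisol equation gives cortisol = -16*dose.
Substituting into the serum_level equation gives serum_level = -16*dose + 1.
Substituting into the recovery_index equation gives recovery_index = -16*dose + 8.
Solve -16*dose + 8 = -24: dose = (-24 - 8) / -16 = 2.

dose = 2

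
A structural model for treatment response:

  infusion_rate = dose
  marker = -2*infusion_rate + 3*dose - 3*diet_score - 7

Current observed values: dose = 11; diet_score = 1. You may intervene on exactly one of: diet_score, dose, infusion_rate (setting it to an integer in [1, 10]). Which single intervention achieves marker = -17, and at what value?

Intervening on diet_score: with other inputs at their observed values, marker = -3*diet_score + 4. Solving for -17 gives diet_score = 7, within [1, 10].
Intervening on dose: marker = dose - 10. Reaching -17 requires dose = -7, outside [1, 10].
Intervening on infusion_rate: marker = -2*infusion_rate + 23. Reaching -17 requires infusion_rate = 20, outside [1, 10].

set diet_score = 7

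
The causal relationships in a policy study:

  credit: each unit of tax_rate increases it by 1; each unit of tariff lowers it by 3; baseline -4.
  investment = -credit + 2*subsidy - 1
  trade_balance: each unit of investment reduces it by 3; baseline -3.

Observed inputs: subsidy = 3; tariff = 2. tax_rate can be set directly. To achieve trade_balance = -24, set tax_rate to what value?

Substituting into the credit equation gives credit = tax_rate - 10.
This gives investment = -tax_rate + 15.
Substituting into the trade_balance equation gives trade_balance = 3*tax_rate - 48.
Solve 3*tax_rate - 48 = -24: tax_rate = (-24 + 48) / 3 = 8.

tax_rate = 8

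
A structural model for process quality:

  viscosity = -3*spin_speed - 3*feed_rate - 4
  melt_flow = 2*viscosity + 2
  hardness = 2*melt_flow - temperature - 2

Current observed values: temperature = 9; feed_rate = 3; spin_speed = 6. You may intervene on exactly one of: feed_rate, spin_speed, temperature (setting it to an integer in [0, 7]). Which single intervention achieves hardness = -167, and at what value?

Intervening on feed_rate: with other inputs at their observed values, hardness = -12*feed_rate - 95. Solving for -167 gives feed_rate = 6, within [0, 7].
Intervening on spin_speed: hardness = -12*spin_speed - 59. Reaching -167 requires spin_speed = 9, outside [0, 7].
Intervening on temperature: hardness = -temperature - 122. Reaching -167 requires temperature = 45, outside [0, 7].

set feed_rate = 6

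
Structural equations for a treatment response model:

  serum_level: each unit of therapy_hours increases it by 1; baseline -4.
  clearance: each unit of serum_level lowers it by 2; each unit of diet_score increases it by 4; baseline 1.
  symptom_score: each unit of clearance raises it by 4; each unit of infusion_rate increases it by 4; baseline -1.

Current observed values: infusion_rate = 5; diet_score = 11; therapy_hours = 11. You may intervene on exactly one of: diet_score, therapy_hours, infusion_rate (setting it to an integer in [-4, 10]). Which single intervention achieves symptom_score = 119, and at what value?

set infusion_rate = -1

Intervening on diet_score: symptom_score = 16*diet_score - 33. Reaching 119 requires diet_score = 19/2, not an integer.
Intervening on therapy_hours: symptom_score = -8*therapy_hours + 231. Reaching 119 requires therapy_hours = 14, outside [-4, 10].
Intervening on infusion_rate: with other inputs at their observed values, symptom_score = 4*infusion_rate + 123. Solving for 119 gives infusion_rate = -1, within [-4, 10].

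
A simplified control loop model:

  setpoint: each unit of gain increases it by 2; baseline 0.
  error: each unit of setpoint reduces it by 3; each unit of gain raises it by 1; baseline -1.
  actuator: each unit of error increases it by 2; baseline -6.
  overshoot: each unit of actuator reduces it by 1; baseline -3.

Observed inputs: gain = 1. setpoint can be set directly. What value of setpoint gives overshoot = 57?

Intervening on setpoint fixes its value directly, overriding its dependence on gain.
Substituting into the error equation gives error = -3*setpoint.
This gives actuator = -6*setpoint - 6.
Substituting into the overshoot equation gives overshoot = 6*setpoint + 3.
Solve 6*setpoint + 3 = 57: setpoint = (57 - 3) / 6 = 9.

setpoint = 9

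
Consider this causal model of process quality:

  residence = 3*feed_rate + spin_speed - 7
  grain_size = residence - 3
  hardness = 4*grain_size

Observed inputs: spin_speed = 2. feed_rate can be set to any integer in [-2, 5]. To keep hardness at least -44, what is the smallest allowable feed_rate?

Substituting into the residence equation gives residence = 3*feed_rate - 5.
Substituting into the grain_size equation gives grain_size = 3*feed_rate - 8.
Substituting into the hardness equation gives hardness = 12*feed_rate - 32.
Require 12*feed_rate - 32 ≥ -44, so feed_rate ≥ -1.
The smallest integer in [-2, 5] satisfying this is -1.

feed_rate = -1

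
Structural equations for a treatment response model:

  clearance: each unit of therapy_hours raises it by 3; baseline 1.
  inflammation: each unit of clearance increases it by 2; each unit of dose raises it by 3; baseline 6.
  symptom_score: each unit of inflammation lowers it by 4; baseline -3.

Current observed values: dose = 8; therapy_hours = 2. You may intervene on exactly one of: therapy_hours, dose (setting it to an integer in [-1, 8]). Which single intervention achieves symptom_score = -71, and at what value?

set dose = -1

Intervening on therapy_hours: symptom_score = -24*therapy_hours - 131. Reaching -71 requires therapy_hours = -5/2, not an integer.
Intervening on dose: with other inputs at their observed values, symptom_score = -12*dose - 83. Solving for -71 gives dose = -1, within [-1, 8].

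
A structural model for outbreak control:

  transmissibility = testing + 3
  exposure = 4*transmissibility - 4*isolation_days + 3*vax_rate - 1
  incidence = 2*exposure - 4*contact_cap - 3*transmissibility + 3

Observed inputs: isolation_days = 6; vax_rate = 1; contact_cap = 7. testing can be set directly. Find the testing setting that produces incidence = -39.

testing = 3

Substituting into the exposure equation gives exposure = 4*testing - 10.
So incidence = 5*testing - 54.
Solve 5*testing - 54 = -39: testing = (-39 + 54) / 5 = 3.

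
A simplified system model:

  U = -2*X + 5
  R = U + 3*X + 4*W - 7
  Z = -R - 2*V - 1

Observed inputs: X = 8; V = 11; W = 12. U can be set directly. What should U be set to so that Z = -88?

U = 0

Intervening on U fixes its value directly, overriding its dependence on X.
Substituting into the R equation gives R = U + 65.
This gives Z = -U - 88.
Solve -U - 88 = -88: U = (-88 + 88) / -1 = 0.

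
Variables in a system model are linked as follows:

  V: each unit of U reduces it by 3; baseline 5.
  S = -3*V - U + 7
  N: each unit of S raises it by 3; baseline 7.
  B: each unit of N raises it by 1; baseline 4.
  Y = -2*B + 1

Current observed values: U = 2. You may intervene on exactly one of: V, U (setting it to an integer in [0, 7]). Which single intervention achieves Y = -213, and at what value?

set U = 5

Intervening on V: Y = 18*V - 51. Reaching -213 requires V = -9, outside [0, 7].
Intervening on U: with other inputs at their observed values, Y = -48*U + 27. Solving for -213 gives U = 5, within [0, 7].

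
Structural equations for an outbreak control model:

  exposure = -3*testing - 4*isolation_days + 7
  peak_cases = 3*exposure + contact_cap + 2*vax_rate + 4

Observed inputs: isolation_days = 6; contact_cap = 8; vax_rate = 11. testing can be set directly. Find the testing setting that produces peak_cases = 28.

testing = -5

Substituting into the exposure equation gives exposure = -3*testing - 17.
Substituting into the peak_cases equation gives peak_cases = -9*testing - 17.
Solve -9*testing - 17 = 28: testing = (28 + 17) / -9 = -5.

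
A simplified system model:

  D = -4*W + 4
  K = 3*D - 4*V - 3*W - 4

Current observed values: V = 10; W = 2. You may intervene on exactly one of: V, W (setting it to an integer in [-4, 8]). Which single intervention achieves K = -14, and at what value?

set V = -2

Intervening on V: with other inputs at their observed values, K = -4*V - 22. Solving for -14 gives V = -2, within [-4, 8].
Intervening on W: K = -15*W - 32. Reaching -14 requires W = -6/5, not an integer.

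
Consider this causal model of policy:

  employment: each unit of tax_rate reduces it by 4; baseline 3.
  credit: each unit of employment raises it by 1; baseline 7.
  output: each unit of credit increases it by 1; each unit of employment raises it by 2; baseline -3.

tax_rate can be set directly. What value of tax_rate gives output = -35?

tax_rate = 4

Substituting into the credit equation gives credit = -4*tax_rate + 10.
Substituting into the output equation gives output = -12*tax_rate + 13.
Solve -12*tax_rate + 13 = -35: tax_rate = (-35 - 13) / -12 = 4.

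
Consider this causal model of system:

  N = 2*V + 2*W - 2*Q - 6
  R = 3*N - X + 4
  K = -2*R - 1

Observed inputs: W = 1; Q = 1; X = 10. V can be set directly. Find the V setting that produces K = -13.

V = 5

Substituting into the N equation gives N = 2*V - 6.
This gives R = 6*V - 24.
So K = -12*V + 47.
Solve -12*V + 47 = -13: V = (-13 - 47) / -12 = 5.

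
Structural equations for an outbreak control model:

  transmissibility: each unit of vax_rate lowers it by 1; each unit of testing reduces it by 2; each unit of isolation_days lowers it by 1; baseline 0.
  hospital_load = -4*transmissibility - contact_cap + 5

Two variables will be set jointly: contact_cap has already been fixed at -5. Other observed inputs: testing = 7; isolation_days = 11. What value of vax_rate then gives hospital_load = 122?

With contact_cap held at -5:
Substituting into the transmissibility equation gives transmissibility = -vax_rate - 25.
Substituting into the hospital_load equation gives hospital_load = 4*vax_rate + 110.
Solve 4*vax_rate + 110 = 122: vax_rate = (122 - 110) / 4 = 3.

vax_rate = 3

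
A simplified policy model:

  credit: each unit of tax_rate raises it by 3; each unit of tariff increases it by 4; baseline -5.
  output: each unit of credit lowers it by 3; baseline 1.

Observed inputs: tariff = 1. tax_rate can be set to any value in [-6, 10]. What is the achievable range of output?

Substituting into the credit equation gives credit = 3*tax_rate - 1.
Substituting into the output equation gives output = -9*tax_rate + 4.
Linear in tax_rate, so extremes are at the endpoints: tax_rate = -6 gives output = 58; tax_rate = 10 gives output = -86.

-86 to 58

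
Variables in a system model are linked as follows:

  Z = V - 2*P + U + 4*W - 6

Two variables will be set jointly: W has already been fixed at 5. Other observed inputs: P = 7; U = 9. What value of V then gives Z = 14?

V = 5

With W held at 5:
Substituting into the Z equation gives Z = V + 9.
Solve V + 9 = 14: V = (14 - 9) / 1 = 5.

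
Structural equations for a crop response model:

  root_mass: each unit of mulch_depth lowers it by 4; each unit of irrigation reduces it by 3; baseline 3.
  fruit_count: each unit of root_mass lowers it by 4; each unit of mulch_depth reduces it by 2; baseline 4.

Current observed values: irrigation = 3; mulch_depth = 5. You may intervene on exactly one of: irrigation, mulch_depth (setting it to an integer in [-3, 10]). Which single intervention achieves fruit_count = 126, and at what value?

Intervening on irrigation: fruit_count = 12*irrigation + 62. Reaching 126 requires irrigation = 16/3, not an integer.
Intervening on mulch_depth: with other inputs at their observed values, fruit_count = 14*mulch_depth + 28. Solving for 126 gives mulch_depth = 7, within [-3, 10].

set mulch_depth = 7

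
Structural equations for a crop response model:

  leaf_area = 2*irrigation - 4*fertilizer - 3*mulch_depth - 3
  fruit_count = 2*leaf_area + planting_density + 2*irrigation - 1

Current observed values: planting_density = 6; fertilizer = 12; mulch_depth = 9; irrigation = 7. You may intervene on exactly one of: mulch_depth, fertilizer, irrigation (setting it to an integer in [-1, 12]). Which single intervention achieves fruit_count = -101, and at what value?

set fertilizer = 11

Intervening on mulch_depth: fruit_count = -6*mulch_depth - 55. Reaching -101 requires mulch_depth = 23/3, not an integer.
Intervening on fertilizer: with other inputs at their observed values, fruit_count = -8*fertilizer - 13. Solving for -101 gives fertilizer = 11, within [-1, 12].
Intervening on irrigation: fruit_count = 6*irrigation - 151. Reaching -101 requires irrigation = 25/3, not an integer.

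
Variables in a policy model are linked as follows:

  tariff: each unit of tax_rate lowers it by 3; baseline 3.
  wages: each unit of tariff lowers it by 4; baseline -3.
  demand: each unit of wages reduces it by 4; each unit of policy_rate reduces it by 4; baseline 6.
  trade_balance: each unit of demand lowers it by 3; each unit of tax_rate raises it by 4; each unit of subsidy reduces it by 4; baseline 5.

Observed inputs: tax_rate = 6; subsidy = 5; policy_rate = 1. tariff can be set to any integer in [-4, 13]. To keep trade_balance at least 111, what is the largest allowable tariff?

tariff = -3

Intervening on tariff fixes its value directly, overriding its dependence on tax_rate.
Substituting into the demand equation gives demand = 16*tariff + 14.
Substituting into the trade_balance equation gives trade_balance = -48*tariff - 33.
Require -48*tariff - 33 ≥ 111, so tariff ≤ -3.
The largest integer in [-4, 13] satisfying this is -3.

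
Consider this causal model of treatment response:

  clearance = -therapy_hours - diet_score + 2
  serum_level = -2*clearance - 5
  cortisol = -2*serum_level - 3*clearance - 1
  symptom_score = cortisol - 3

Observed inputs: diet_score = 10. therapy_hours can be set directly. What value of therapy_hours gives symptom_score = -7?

therapy_hours = 5

Substituting into the clearance equation gives clearance = -therapy_hours - 8.
Substituting into the serum_level equation gives serum_level = 2*therapy_hours + 11.
This gives cortisol = -therapy_hours + 1.
This gives symptom_score = -therapy_hours - 2.
Solve -therapy_hours - 2 = -7: therapy_hours = (-7 + 2) / -1 = 5.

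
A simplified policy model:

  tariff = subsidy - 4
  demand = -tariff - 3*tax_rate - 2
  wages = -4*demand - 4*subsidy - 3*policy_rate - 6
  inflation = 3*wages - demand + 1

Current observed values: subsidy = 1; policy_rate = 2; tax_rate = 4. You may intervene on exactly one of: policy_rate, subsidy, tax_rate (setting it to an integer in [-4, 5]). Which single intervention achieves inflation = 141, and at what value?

set policy_rate = -3

Intervening on policy_rate: with other inputs at their observed values, inflation = -9*policy_rate + 114. Solving for 141 gives policy_rate = -3, within [-4, 5].
Intervening on subsidy: inflation = subsidy + 95. Reaching 141 requires subsidy = 46, outside [-4, 5].
Intervening on tax_rate: inflation = 39*tax_rate - 60. Reaching 141 requires tax_rate = 67/13, not an integer.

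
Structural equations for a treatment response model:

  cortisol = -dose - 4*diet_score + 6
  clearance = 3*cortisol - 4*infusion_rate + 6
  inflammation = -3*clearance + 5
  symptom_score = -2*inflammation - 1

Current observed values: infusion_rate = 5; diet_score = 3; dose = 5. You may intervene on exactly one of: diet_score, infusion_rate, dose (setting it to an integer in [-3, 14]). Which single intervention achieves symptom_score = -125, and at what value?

Intervening on diet_score: symptom_score = -72*diet_score - 77. Reaching -125 requires diet_score = 2/3, not an integer.
Intervening on infusion_rate: with other inputs at their observed values, symptom_score = -24*infusion_rate - 173. Solving for -125 gives infusion_rate = -2, within [-3, 14].
Intervening on dose: symptom_score = -18*dose - 203. Reaching -125 requires dose = -13/3, not an integer.

set infusion_rate = -2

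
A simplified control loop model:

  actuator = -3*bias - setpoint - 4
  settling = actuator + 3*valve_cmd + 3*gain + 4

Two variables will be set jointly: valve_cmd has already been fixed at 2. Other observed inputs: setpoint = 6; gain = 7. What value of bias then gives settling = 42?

bias = -7

With valve_cmd held at 2:
Substituting into the actuator equation gives actuator = -3*bias - 10.
Substituting into the settling equation gives settling = -3*bias + 21.
Solve -3*bias + 21 = 42: bias = (42 - 21) / -3 = -7.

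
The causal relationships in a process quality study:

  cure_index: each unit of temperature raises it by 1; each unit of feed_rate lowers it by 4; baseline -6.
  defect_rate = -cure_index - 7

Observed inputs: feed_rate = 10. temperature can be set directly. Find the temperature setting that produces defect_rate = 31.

Substituting into the cure_index equation gives cure_index = temperature - 46.
This gives defect_rate = -temperature + 39.
Solve -temperature + 39 = 31: temperature = (31 - 39) / -1 = 8.

temperature = 8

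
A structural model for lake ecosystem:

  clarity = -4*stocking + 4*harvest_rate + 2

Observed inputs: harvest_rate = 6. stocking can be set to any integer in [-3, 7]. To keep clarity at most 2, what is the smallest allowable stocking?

stocking = 6

Substituting into the clarity equation gives clarity = -4*stocking + 26.
Require -4*stocking + 26 ≤ 2, so stocking ≥ 6.
The smallest integer in [-3, 7] satisfying this is 6.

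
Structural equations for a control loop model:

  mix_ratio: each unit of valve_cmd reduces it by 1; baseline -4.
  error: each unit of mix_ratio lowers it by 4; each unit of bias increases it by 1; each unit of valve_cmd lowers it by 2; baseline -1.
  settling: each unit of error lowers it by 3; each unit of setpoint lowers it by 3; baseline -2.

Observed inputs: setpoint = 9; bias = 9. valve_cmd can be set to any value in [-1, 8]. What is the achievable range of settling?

-149 to -95

Substituting into the error equation gives error = 2*valve_cmd + 24.
This gives settling = -6*valve_cmd - 101.
Linear in valve_cmd, so extremes are at the endpoints: valve_cmd = -1 gives settling = -95; valve_cmd = 8 gives settling = -149.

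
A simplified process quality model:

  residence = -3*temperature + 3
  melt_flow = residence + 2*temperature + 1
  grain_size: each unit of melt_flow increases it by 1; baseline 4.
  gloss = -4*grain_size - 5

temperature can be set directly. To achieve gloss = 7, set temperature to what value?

temperature = 11

Substituting into the melt_flow equation gives melt_flow = -temperature + 4.
grain_size becomes -temperature + 8.
Substituting into the gloss equation gives gloss = 4*temperature - 37.
Solve 4*temperature - 37 = 7: temperature = (7 + 37) / 4 = 11.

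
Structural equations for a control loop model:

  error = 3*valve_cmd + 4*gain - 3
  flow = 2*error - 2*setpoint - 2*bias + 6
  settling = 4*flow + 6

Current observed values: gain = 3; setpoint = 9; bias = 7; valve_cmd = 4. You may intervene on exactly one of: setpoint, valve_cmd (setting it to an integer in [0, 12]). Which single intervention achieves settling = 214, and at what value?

Intervening on setpoint: settling = -8*setpoint + 142. Reaching 214 requires setpoint = -9, outside [0, 12].
Intervening on valve_cmd: with other inputs at their observed values, settling = 24*valve_cmd - 26. Solving for 214 gives valve_cmd = 10, within [0, 12].

set valve_cmd = 10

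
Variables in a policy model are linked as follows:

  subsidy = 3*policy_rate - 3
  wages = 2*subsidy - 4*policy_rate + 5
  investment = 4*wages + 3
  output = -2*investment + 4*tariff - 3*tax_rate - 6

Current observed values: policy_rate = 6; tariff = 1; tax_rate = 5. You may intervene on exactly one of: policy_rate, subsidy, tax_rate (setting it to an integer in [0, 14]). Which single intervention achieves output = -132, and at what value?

Intervening on policy_rate: output = -16*policy_rate - 15. Reaching -132 requires policy_rate = 117/16, not an integer.
Intervening on subsidy: output = -16*subsidy + 129. Reaching -132 requires subsidy = 261/16, not an integer.
Intervening on tax_rate: with other inputs at their observed values, output = -3*tax_rate - 96. Solving for -132 gives tax_rate = 12, within [0, 14].

set tax_rate = 12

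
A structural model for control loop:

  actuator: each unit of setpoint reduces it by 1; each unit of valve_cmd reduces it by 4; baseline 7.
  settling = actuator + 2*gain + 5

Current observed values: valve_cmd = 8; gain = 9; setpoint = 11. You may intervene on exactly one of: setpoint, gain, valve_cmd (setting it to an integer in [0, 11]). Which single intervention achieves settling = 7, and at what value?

Intervening on setpoint: settling = -setpoint - 2. Reaching 7 requires setpoint = -9, outside [0, 11].
Intervening on gain: settling = 2*gain - 31. Reaching 7 requires gain = 19, outside [0, 11].
Intervening on valve_cmd: with other inputs at their observed values, settling = -4*valve_cmd + 19. Solving for 7 gives valve_cmd = 3, within [0, 11].

set valve_cmd = 3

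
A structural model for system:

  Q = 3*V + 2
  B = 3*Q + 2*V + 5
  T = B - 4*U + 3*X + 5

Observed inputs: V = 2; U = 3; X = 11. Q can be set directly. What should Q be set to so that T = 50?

Q = 5

Intervening on Q fixes its value directly, overriding its dependence on V.
Substituting into the B equation gives B = 3*Q + 9.
Substituting into the T equation gives T = 3*Q + 35.
Solve 3*Q + 35 = 50: Q = (50 - 35) / 3 = 5.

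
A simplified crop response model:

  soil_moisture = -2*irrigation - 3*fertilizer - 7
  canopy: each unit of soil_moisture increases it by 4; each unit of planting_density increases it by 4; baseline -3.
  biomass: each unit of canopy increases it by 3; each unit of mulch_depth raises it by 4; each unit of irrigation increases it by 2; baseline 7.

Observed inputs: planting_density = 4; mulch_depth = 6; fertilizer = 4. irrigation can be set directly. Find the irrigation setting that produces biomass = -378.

irrigation = 10

Substituting into the soil_moisture equation gives soil_moisture = -2*irrigation - 19.
Substituting into the canopy equation gives canopy = -8*irrigation - 63.
So biomass = -22*irrigation - 158.
Solve -22*irrigation - 158 = -378: irrigation = (-378 + 158) / -22 = 10.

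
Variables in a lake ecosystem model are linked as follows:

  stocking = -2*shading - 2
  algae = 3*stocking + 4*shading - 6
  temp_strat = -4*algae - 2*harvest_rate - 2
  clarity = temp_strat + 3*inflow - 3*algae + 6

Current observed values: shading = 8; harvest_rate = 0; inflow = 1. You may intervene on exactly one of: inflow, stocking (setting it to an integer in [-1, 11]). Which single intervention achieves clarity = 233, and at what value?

Intervening on inflow: with other inputs at their observed values, clarity = 3*inflow + 200. Solving for 233 gives inflow = 11, within [-1, 11].
Intervening on stocking: clarity = -21*stocking - 175. Reaching 233 requires stocking = -136/7, not an integer.

set inflow = 11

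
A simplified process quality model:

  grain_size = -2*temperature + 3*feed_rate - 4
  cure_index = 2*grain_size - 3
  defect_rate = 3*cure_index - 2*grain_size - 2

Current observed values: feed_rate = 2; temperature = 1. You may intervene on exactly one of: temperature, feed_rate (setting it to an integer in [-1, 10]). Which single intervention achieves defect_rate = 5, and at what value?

Intervening on temperature: with other inputs at their observed values, defect_rate = -8*temperature - 3. Solving for 5 gives temperature = -1, within [-1, 10].
Intervening on feed_rate: defect_rate = 12*feed_rate - 35. Reaching 5 requires feed_rate = 10/3, not an integer.

set temperature = -1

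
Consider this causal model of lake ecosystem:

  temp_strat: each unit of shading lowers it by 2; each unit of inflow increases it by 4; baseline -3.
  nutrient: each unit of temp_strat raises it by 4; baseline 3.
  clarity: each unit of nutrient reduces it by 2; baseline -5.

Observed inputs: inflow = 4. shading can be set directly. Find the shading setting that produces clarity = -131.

shading = -1

Substituting into the temp_strat equation gives temp_strat = -2*shading + 13.
So nutrient = -8*shading + 55.
Substituting into the clarity equation gives clarity = 16*shading - 115.
Solve 16*shading - 115 = -131: shading = (-131 + 115) / 16 = -1.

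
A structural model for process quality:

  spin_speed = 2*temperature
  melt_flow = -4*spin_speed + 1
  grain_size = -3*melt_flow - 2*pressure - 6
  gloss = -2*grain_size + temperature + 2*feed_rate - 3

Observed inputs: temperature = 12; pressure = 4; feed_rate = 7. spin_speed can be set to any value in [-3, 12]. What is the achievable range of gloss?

-231 to 129

Intervening on spin_speed fixes its value directly, overriding its dependence on temperature.
Substituting into the grain_size equation gives grain_size = 12*spin_speed - 17.
Substituting into the gloss equation gives gloss = -24*spin_speed + 57.
Linear in spin_speed, so extremes are at the endpoints: spin_speed = -3 gives gloss = 129; spin_speed = 12 gives gloss = -231.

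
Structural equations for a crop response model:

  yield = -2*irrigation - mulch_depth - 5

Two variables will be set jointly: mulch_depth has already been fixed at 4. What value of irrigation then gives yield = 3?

irrigation = -6

With mulch_depth held at 4:
Substituting into the yield equation gives yield = -2*irrigation - 9.
Solve -2*irrigation - 9 = 3: irrigation = (3 + 9) / -2 = -6.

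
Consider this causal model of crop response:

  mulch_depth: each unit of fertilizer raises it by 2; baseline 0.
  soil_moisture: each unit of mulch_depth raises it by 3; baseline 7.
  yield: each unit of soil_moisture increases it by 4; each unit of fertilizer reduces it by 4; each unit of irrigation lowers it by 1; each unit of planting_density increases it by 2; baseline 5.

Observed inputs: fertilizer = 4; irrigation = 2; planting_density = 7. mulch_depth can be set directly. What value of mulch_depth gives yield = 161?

mulch_depth = 11

Intervening on mulch_depth fixes its value directly, overriding its dependence on fertilizer.
Substituting into the yield equation gives yield = 12*mulch_depth + 29.
Solve 12*mulch_depth + 29 = 161: mulch_depth = (161 - 29) / 12 = 11.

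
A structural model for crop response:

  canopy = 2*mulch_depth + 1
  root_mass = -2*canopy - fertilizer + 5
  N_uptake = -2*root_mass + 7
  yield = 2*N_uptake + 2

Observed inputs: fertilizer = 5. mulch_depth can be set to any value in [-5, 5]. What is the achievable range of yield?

Substituting into the root_mass equation gives root_mass = -4*mulch_depth - 2.
Substituting into the N_uptake equation gives N_uptake = 8*mulch_depth + 11.
Substituting into the yield equation gives yield = 16*mulch_depth + 24.
Linear in mulch_depth, so extremes are at the endpoints: mulch_depth = -5 gives yield = -56; mulch_depth = 5 gives yield = 104.

-56 to 104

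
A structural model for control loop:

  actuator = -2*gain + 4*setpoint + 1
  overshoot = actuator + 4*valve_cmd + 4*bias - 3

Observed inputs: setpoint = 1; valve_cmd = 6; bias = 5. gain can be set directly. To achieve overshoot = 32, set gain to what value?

gain = 7

Substituting into the actuator equation gives actuator = -2*gain + 5.
Substituting into the overshoot equation gives overshoot = -2*gain + 46.
Solve -2*gain + 46 = 32: gain = (32 - 46) / -2 = 7.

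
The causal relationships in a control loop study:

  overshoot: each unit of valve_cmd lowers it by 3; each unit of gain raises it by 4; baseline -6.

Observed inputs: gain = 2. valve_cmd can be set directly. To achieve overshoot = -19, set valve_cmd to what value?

Substituting into the overshoot equation gives overshoot = -3*valve_cmd + 2.
Solve -3*valve_cmd + 2 = -19: valve_cmd = (-19 - 2) / -3 = 7.

valve_cmd = 7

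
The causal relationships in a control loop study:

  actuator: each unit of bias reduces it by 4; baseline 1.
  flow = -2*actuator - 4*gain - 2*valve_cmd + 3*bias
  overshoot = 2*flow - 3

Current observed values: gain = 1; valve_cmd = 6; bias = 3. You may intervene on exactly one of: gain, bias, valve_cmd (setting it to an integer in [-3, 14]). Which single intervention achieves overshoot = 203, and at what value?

set bias = 11

Intervening on gain: overshoot = -8*gain + 35. Reaching 203 requires gain = -21, outside [-3, 14].
Intervening on bias: with other inputs at their observed values, overshoot = 22*bias - 39. Solving for 203 gives bias = 11, within [-3, 14].
Intervening on valve_cmd: overshoot = -4*valve_cmd + 51. Reaching 203 requires valve_cmd = -38, outside [-3, 14].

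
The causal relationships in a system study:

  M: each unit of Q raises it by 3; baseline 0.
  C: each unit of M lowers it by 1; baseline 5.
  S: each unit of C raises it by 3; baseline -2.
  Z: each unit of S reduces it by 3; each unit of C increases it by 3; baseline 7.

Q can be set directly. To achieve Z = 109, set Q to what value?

Substituting into the C equation gives C = -3*Q + 5.
Substituting into the S equation gives S = -9*Q + 13.
Substituting into the Z equation gives Z = 18*Q - 17.
Solve 18*Q - 17 = 109: Q = (109 + 17) / 18 = 7.

Q = 7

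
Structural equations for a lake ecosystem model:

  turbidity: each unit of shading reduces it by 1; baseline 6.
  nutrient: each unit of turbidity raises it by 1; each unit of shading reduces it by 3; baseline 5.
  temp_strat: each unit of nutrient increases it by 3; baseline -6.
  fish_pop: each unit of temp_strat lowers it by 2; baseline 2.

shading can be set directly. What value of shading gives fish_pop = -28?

shading = 1

Substituting into the nutrient equation gives nutrient = -4*shading + 11.
Substituting into the temp_strat equation gives temp_strat = -12*shading + 27.
So fish_pop = 24*shading - 52.
Solve 24*shading - 52 = -28: shading = (-28 + 52) / 24 = 1.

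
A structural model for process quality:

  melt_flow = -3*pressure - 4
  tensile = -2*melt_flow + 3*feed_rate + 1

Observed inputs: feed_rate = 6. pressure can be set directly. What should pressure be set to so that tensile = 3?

Substituting into the tensile equation gives tensile = 6*pressure + 27.
Solve 6*pressure + 27 = 3: pressure = (3 - 27) / 6 = -4.

pressure = -4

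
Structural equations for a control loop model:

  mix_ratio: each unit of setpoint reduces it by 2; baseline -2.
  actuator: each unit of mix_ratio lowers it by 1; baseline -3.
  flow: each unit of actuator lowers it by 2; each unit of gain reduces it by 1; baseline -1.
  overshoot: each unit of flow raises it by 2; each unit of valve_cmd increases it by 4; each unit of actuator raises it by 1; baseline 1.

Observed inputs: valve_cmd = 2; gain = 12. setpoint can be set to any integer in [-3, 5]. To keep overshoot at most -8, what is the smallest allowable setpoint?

Substituting into the actuator equation gives actuator = 2*setpoint - 1.
flow becomes -4*setpoint - 11.
So overshoot = -6*setpoint - 14.
Require -6*setpoint - 14 ≤ -8, so setpoint ≥ -1.
The smallest integer in [-3, 5] satisfying this is -1.

setpoint = -1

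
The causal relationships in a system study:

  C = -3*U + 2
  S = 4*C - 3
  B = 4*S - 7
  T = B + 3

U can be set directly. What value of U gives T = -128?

Substituting into the S equation gives S = -12*U + 5.
Substituting into the B equation gives B = -48*U + 13.
Substituting into the T equation gives T = -48*U + 16.
Solve -48*U + 16 = -128: U = (-128 - 16) / -48 = 3.

U = 3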